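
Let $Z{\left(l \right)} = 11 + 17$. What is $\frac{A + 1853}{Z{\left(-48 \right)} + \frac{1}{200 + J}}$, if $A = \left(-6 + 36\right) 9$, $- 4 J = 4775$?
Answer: $\frac{8438925}{111296} \approx 75.824$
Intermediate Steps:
$J = - \frac{4775}{4}$ ($J = \left(- \frac{1}{4}\right) 4775 = - \frac{4775}{4} \approx -1193.8$)
$Z{\left(l \right)} = 28$
$A = 270$ ($A = 30 \cdot 9 = 270$)
$\frac{A + 1853}{Z{\left(-48 \right)} + \frac{1}{200 + J}} = \frac{270 + 1853}{28 + \frac{1}{200 - \frac{4775}{4}}} = \frac{2123}{28 + \frac{1}{- \frac{3975}{4}}} = \frac{2123}{28 - \frac{4}{3975}} = \frac{2123}{\frac{111296}{3975}} = 2123 \cdot \frac{3975}{111296} = \frac{8438925}{111296}$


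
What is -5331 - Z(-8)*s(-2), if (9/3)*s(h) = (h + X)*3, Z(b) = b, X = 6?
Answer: -5299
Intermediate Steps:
s(h) = 6 + h (s(h) = ((h + 6)*3)/3 = ((6 + h)*3)/3 = (18 + 3*h)/3 = 6 + h)
-5331 - Z(-8)*s(-2) = -5331 - (-8)*(6 - 2) = -5331 - (-8)*4 = -5331 - 1*(-32) = -5331 + 32 = -5299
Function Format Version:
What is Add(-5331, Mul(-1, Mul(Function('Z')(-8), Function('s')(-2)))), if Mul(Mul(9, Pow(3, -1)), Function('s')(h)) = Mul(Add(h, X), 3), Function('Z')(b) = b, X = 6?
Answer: -5299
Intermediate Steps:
Function('s')(h) = Add(6, h) (Function('s')(h) = Mul(Rational(1, 3), Mul(Add(h, 6), 3)) = Mul(Rational(1, 3), Mul(Add(6, h), 3)) = Mul(Rational(1, 3), Add(18, Mul(3, h))) = Add(6, h))
Add(-5331, Mul(-1, Mul(Function('Z')(-8), Function('s')(-2)))) = Add(-5331, Mul(-1, Mul(-8, Add(6, -2)))) = Add(-5331, Mul(-1, Mul(-8, 4))) = Add(-5331, Mul(-1, -32)) = Add(-5331, 32) = -5299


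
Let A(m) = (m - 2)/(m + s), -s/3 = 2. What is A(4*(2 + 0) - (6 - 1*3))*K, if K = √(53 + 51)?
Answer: -6*√26 ≈ -30.594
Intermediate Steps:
s = -6 (s = -3*2 = -6)
A(m) = (-2 + m)/(-6 + m) (A(m) = (m - 2)/(m - 6) = (-2 + m)/(-6 + m))
K = 2*√26 (K = √104 = 2*√26 ≈ 10.198)
A(4*(2 + 0) - (6 - 1*3))*K = ((-2 + (4*(2 + 0) - (6 - 1*3)))/(-6 + (4*(2 + 0) - (6 - 1*3))))*(2*√26) = ((-2 + (4*2 - (6 - 3)))/(-6 + (4*2 - (6 - 3))))*(2*√26) = ((-2 + (8 - 1*3))/(-6 + (8 - 1*3)))*(2*√26) = ((-2 + (8 - 3))/(-6 + (8 - 3)))*(2*√26) = ((-2 + 5)/(-6 + 5))*(2*√26) = (3/(-1))*(2*√26) = (-1*3)*(2*√26) = -6*√26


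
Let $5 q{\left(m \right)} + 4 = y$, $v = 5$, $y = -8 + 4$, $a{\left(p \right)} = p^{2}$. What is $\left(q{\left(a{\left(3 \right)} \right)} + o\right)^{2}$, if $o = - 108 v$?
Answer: $\frac{7333264}{25} \approx 2.9333 \cdot 10^{5}$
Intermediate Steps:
$y = -4$
$q{\left(m \right)} = - \frac{8}{5}$ ($q{\left(m \right)} = - \frac{4}{5} + \frac{1}{5} \left(-4\right) = - \frac{4}{5} - \frac{4}{5} = - \frac{8}{5}$)
$o = -540$ ($o = \left(-108\right) 5 = -540$)
$\left(q{\left(a{\left(3 \right)} \right)} + o\right)^{2} = \left(- \frac{8}{5} - 540\right)^{2} = \left(- \frac{2708}{5}\right)^{2} = \frac{7333264}{25}$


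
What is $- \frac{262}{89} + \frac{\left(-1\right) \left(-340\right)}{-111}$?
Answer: $- \frac{59342}{9879} \approx -6.0069$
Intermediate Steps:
$- \frac{262}{89} + \frac{\left(-1\right) \left(-340\right)}{-111} = \left(-262\right) \frac{1}{89} + 340 \left(- \frac{1}{111}\right) = - \frac{262}{89} - \frac{340}{111} = - \frac{59342}{9879}$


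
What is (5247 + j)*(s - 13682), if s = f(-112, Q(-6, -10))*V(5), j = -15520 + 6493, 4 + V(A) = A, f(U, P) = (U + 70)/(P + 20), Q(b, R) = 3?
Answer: 1189671840/23 ≈ 5.1725e+7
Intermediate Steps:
f(U, P) = (70 + U)/(20 + P)
V(A) = -4 + A
j = -9027
s = -42/23 (s = ((70 - 112)/(20 + 3))*(-4 + 5) = (-42/23)*1 = ((1/23)*(-42))*1 = -42/23*1 = -42/23 ≈ -1.8261)
(5247 + j)*(s - 13682) = (5247 - 9027)*(-42/23 - 13682) = -3780*(-314728/23) = 1189671840/23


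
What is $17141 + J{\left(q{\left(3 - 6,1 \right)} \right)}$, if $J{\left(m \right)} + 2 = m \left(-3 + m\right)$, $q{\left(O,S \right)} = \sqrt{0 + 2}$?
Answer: $17141 - 3 \sqrt{2} \approx 17137.0$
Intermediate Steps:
$q{\left(O,S \right)} = \sqrt{2}$
$J{\left(m \right)} = -2 + m \left(-3 + m\right)$
$17141 + J{\left(q{\left(3 - 6,1 \right)} \right)} = 17141 - \left(2 - 2 + 3 \sqrt{2}\right) = 17141 - 3 \sqrt{2}$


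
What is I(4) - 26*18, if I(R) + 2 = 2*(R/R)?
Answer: -468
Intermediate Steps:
I(R) = 0 (I(R) = -2 + 2*(R/R) = -2 + 2*1 = -2 + 2 = 0)
I(4) - 26*18 = 0 - 26*18 = 0 - 468 = -468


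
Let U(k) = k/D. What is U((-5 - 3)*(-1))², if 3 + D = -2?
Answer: 64/25 ≈ 2.5600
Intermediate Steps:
D = -5 (D = -3 - 2 = -5)
U(k) = -k/5 (U(k) = k/(-5) = k*(-⅕) = -k/5)
U((-5 - 3)*(-1))² = (-(-5 - 3)*(-1)/5)² = (-(-8)*(-1)/5)² = (-⅕*8)² = (-8/5)² = 64/25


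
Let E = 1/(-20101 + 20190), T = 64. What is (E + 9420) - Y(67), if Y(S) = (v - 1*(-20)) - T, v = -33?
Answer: 845234/89 ≈ 9497.0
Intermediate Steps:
Y(S) = -77 (Y(S) = (-33 - 1*(-20)) - 1*64 = (-33 + 20) - 64 = -13 - 64 = -77)
E = 1/89 ≈ 0.011236
(E + 9420) - Y(67) = (1/89 + 9420) - 1*(-77) = 838381/89 + 77 = 845234/89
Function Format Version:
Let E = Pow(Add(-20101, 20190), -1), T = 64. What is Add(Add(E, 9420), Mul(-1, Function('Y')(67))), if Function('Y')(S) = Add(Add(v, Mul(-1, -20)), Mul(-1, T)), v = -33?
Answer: Rational(845234, 89) ≈ 9497.0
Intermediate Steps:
Function('Y')(S) = -77 (Function('Y')(S) = Add(Add(-33, Mul(-1, -20)), Mul(-1, 64)) = Add(Add(-33, 20), -64) = Add(-13, -64) = -77)
E = Rational(1, 89) (E = Pow(89, -1) = Rational(1, 89) ≈ 0.011236)
Add(Add(E, 9420), Mul(-1, Function('Y')(67))) = Add(Add(Rational(1, 89), 9420), Mul(-1, -77)) = Add(Rational(838381, 89), 77) = Rational(845234, 89)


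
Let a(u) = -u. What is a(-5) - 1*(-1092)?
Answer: 1097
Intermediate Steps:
a(-5) - 1*(-1092) = -1*(-5) - 1*(-1092) = 5 + 1092 = 1097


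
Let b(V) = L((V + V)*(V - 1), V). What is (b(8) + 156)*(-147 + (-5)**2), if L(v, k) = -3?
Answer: -18666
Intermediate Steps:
b(V) = -3
(b(8) + 156)*(-147 + (-5)**2) = (-3 + 156)*(-147 + (-5)**2) = 153*(-147 + 25) = 153*(-122) = -18666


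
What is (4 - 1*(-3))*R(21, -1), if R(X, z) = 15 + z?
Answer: 98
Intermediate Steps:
(4 - 1*(-3))*R(21, -1) = (4 - 1*(-3))*(15 - 1) = (4 + 3)*14 = 7*14 = 98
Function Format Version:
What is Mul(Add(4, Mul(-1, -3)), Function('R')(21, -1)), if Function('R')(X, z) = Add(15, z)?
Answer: 98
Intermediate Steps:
Mul(Add(4, Mul(-1, -3)), Function('R')(21, -1)) = Mul(Add(4, Mul(-1, -3)), Add(15, -1)) = Mul(Add(4, 3), 14) = Mul(7, 14) = 98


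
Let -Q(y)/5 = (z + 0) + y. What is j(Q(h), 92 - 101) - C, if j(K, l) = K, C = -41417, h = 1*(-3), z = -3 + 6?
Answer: 41417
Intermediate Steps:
z = 3
h = -3
Q(y) = -15 - 5*y (Q(y) = -5*((3 + 0) + y) = -5*(3 + y) = -15 - 5*y)
j(Q(h), 92 - 101) - C = (-15 - 5*(-3)) - 1*(-41417) = (-15 + 15) + 41417 = 0 + 41417 = 41417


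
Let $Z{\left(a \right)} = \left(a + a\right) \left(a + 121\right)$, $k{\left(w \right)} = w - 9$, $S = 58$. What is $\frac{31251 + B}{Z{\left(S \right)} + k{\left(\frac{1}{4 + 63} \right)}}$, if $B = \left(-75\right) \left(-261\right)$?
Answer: $\frac{1702671}{695293} \approx 2.4489$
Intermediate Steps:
$k{\left(w \right)} = -9 + w$ ($k{\left(w \right)} = w - 9 = -9 + w$)
$B = 19575$
$Z{\left(a \right)} = 2 a \left(121 + a\right)$
$\frac{31251 + B}{Z{\left(S \right)} + k{\left(\frac{1}{4 + 63} \right)}} = \frac{31251 + 19575}{2 \cdot 58 \left(121 + 58\right) - \left(9 - \frac{1}{4 + 63}\right)} = \frac{50826}{2 \cdot 58 \cdot 179 - \left(9 - \frac{1}{67}\right)} = \frac{50826}{20764 + \left(-9 + \frac{1}{67}\right)} = \frac{50826}{20764 - \frac{602}{67}} = \frac{50826}{\frac{1390586}{67}} = 50826 \cdot \frac{67}{1390586} = \frac{1702671}{695293}$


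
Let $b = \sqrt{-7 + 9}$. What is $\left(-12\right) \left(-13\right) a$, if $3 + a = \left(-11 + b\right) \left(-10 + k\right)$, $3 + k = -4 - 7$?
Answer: $40716 - 3744 \sqrt{2} \approx 35421.0$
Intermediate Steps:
$k = -14$ ($k = -3 - 11 = -14$)
$b = \sqrt{2} \approx 1.4142$
$a = 261 - 24 \sqrt{2}$ ($a = -3 + \left(-11 + \sqrt{2}\right) \left(-10 - 14\right) = -3 + \left(-11 + \sqrt{2}\right) \left(-24\right) = -3 + \left(264 - 24 \sqrt{2}\right) = 261 - 24 \sqrt{2} \approx 227.06$)
$\left(-12\right) \left(-13\right) a = \left(-12\right) \left(-13\right) \left(261 - 24 \sqrt{2}\right) = 156 \left(261 - 24 \sqrt{2}\right) = 40716 - 3744 \sqrt{2}$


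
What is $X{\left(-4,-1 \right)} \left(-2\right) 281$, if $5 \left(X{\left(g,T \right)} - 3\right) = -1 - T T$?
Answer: $- \frac{7306}{5} \approx -1461.2$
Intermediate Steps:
$X{\left(g,T \right)} = \frac{14}{5} - \frac{T^{2}}{5}$ ($X{\left(g,T \right)} = 3 + \frac{-1 - T T}{5} = 3 + \frac{-1 - T^{2}}{5} = 3 - \left(\frac{1}{5} + \frac{T^{2}}{5}\right) = \frac{14}{5} - \frac{T^{2}}{5}$)
$X{\left(-4,-1 \right)} \left(-2\right) 281 = \left(\frac{14}{5} - \frac{\left(-1\right)^{2}}{5}\right) \left(-2\right) 281 = \left(\frac{14}{5} - \frac{1}{5}\right) \left(-2\right) 281 = \frac{13}{5} \left(-2\right) 281 = \left(- \frac{26}{5}\right) 281 = - \frac{7306}{5}$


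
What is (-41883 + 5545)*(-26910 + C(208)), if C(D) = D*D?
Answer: -594271652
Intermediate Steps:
C(D) = D**2
(-41883 + 5545)*(-26910 + C(208)) = (-41883 + 5545)*(-26910 + 208**2) = -36338*(-26910 + 43264) = -36338*16354 = -594271652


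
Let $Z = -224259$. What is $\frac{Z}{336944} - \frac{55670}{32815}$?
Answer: $- \frac{5223346313}{2211363472} \approx -2.362$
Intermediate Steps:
$\frac{Z}{336944} - \frac{55670}{32815} = - \frac{224259}{336944} - \frac{55670}{32815} = \left(-224259\right) \frac{1}{336944} - \frac{11134}{6563} = - \frac{224259}{336944} - \frac{11134}{6563} = - \frac{5223346313}{2211363472}$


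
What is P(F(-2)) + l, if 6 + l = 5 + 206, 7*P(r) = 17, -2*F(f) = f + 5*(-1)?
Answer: 1452/7 ≈ 207.43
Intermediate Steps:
F(f) = 5/2 - f/2 (F(f) = -(f + 5*(-1))/2 = -(f - 5)/2 = -(-5 + f)/2 = 5/2 - f/2)
P(r) = 17/7 (P(r) = (⅐)*17 = 17/7)
l = 205 (l = -6 + (5 + 206) = -6 + 211 = 205)
P(F(-2)) + l = 17/7 + 205 = 1452/7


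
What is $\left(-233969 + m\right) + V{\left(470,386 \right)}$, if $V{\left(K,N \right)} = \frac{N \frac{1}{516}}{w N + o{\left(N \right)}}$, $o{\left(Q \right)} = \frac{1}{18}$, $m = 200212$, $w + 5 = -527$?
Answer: $- \frac{5365418766164}{158942405} \approx -33757.0$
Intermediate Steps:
$w = -532$ ($w = -5 - 527 = -532$)
$o{\left(Q \right)} = \frac{1}{18}$
$V{\left(K,N \right)} = \frac{N}{516 \left(\frac{1}{18} - 532 N\right)}$ ($V{\left(K,N \right)} = \frac{N \frac{1}{516}}{- 532 N + \frac{1}{18}} = \frac{N \frac{1}{516}}{\frac{1}{18} - 532 N} = \frac{\frac{1}{516} N}{\frac{1}{18} - 532 N} = \frac{N}{516 \left(\frac{1}{18} - 532 N\right)}$)
$\left(-233969 + m\right) + V{\left(470,386 \right)} = \left(-233969 + 200212\right) + \frac{3}{86} \cdot 386 \frac{1}{1 - 3696336} = -33757 + \frac{3}{86} \cdot 386 \frac{1}{1 - 3696336} = -33757 + \frac{3}{86} \cdot 386 \frac{1}{-3696335} = -33757 + \frac{3}{86} \cdot 386 \left(- \frac{1}{3696335}\right) = -33757 - \frac{579}{158942405} = - \frac{5365418766164}{158942405}$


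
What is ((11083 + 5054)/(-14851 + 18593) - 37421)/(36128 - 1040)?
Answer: -140013245/131299296 ≈ -1.0664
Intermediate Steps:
((11083 + 5054)/(-14851 + 18593) - 37421)/(36128 - 1040) = (16137/3742 - 37421)/35088 = (16137*(1/3742) - 37421)*(1/35088) = (16137/3742 - 37421)*(1/35088) = -140013245/3742*1/35088 = -140013245/131299296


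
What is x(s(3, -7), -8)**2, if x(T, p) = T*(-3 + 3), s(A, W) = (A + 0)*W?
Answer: 0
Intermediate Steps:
s(A, W) = A*W
x(T, p) = 0 (x(T, p) = T*0 = 0)
x(s(3, -7), -8)**2 = 0**2 = 0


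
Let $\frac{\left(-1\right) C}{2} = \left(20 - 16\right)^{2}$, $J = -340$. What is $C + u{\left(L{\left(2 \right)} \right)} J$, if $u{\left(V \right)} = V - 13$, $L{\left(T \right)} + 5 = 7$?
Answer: $3708$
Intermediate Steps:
$L{\left(T \right)} = 2$ ($L{\left(T \right)} = -5 + 7 = 2$)
$u{\left(V \right)} = -13 + V$ ($u{\left(V \right)} = V - 13 = -13 + V$)
$C = -32$ ($C = - 2 \left(20 - 16\right)^{2} = - 2 \cdot 4^{2} = \left(-2\right) 16 = -32$)
$C + u{\left(L{\left(2 \right)} \right)} J = -32 + \left(-13 + 2\right) \left(-340\right) = -32 - -3740 = -32 + 3740 = 3708$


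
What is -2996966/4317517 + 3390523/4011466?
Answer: 2616413479235/17319572649922 ≈ 0.15107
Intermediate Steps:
-2996966/4317517 + 3390523/4011466 = 2616413479235/17319572649922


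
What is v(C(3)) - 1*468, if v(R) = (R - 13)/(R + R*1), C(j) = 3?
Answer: -1409/3 ≈ -469.67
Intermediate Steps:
v(R) = (-13 + R)/(2*R) (v(R) = (-13 + R)/(R + R) = (-13 + R)/((2*R)) = (-13 + R)*(1/(2*R)) = (-13 + R)/(2*R))
v(C(3)) - 1*468 = (½)*(-13 + 3)/3 - 1*468 = (½)*(⅓)*(-10) - 468 = -5/3 - 468 = -1409/3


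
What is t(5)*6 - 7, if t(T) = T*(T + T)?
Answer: 293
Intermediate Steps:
t(T) = 2*T² (t(T) = T*(2*T) = 2*T²)
t(5)*6 - 7 = (2*5²)*6 - 7 = (2*25)*6 - 7 = 50*6 - 7 = 300 - 7 = 293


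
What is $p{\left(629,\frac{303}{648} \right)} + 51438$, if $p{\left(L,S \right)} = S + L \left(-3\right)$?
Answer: $\frac{10703117}{216} \approx 49551.0$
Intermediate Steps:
$p{\left(L,S \right)} = S - 3 L$
$p{\left(629,\frac{303}{648} \right)} + 51438 = \left(\frac{303}{648} - 1887\right) + 51438 = \left(303 \cdot \frac{1}{648} - 1887\right) + 51438 = \left(\frac{101}{216} - 1887\right) + 51438 = - \frac{407491}{216} + 51438 = \frac{10703117}{216}$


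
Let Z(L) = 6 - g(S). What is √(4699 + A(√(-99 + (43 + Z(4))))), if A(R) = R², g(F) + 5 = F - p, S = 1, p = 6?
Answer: √4659 ≈ 68.257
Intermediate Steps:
g(F) = -11 + F (g(F) = -5 + (F - 1*6) = -5 + (F - 6) = -5 + (-6 + F) = -11 + F)
Z(L) = 16 (Z(L) = 6 - (-11 + 1) = 6 - 1*(-10) = 6 + 10 = 16)
√(4699 + A(√(-99 + (43 + Z(4))))) = √(4699 + (√(-99 + (43 + 16)))²) = √(4699 + (√(-99 + 59))²) = √(4699 + (√(-40))²) = √(4699 + (2*I*√10)²) = √(4699 - 40) = √4659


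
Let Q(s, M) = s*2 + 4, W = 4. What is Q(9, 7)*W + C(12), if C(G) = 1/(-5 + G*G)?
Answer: 12233/139 ≈ 88.007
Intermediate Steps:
Q(s, M) = 4 + 2*s (Q(s, M) = 2*s + 4 = 4 + 2*s)
C(G) = 1/(-5 + G**2)
Q(9, 7)*W + C(12) = (4 + 2*9)*4 + 1/(-5 + 12**2) = (4 + 18)*4 + 1/(-5 + 144) = 22*4 + 1/139 = 88 + 1/139 = 12233/139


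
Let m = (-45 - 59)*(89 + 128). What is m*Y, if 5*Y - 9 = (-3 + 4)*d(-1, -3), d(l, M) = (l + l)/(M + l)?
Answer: -214396/5 ≈ -42879.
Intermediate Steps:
m = -22568 (m = -104*217 = -22568)
d(l, M) = 2*l/(M + l) (d(l, M) = (2*l)/(M + l) = 2*l/(M + l))
Y = 19/10 (Y = 9/5 + ((-3 + 4)*(2*(-1)/(-3 - 1)))/5 = 9/5 + (1*(2*(-1)/(-4)))/5 = 9/5 + (1*(2*(-1)*(-1/4)))/5 = 9/5 + (1*(1/2))/5 = 9/5 + (1/5)*(1/2) = 9/5 + 1/10 = 19/10 ≈ 1.9000)
m*Y = -22568*19/10 = -214396/5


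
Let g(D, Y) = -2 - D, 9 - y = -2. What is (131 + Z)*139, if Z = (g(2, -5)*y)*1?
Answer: 12093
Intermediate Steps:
y = 11 (y = 9 - 1*(-2) = 9 + 2 = 11)
Z = -44 (Z = ((-2 - 1*2)*11)*1 = ((-2 - 2)*11)*1 = -4*11*1 = -44*1 = -44)
(131 + Z)*139 = (131 - 44)*139 = 87*139 = 12093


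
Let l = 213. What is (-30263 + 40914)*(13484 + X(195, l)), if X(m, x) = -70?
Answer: 142872514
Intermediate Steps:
(-30263 + 40914)*(13484 + X(195, l)) = (-30263 + 40914)*(13484 - 70) = 10651*13414 = 142872514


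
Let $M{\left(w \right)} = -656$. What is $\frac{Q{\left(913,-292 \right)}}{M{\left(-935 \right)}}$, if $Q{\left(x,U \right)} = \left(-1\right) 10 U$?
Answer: $- \frac{365}{82} \approx -4.4512$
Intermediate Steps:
$Q{\left(x,U \right)} = - 10 U$
$\frac{Q{\left(913,-292 \right)}}{M{\left(-935 \right)}} = \frac{\left(-10\right) \left(-292\right)}{-656} = 2920 \left(- \frac{1}{656}\right) = - \frac{365}{82}$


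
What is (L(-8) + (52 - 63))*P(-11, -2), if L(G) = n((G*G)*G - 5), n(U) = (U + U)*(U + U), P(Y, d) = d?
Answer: -2138290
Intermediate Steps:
n(U) = 4*U**2 (n(U) = (2*U)*(2*U) = 4*U**2)
L(G) = 4*(-5 + G**3)**2 (L(G) = 4*((G*G)*G - 5)**2 = 4*(G**2*G - 5)**2 = 4*(G**3 - 5)**2 = 4*(-5 + G**3)**2)
(L(-8) + (52 - 63))*P(-11, -2) = (4*(-5 + (-8)**3)**2 + (52 - 63))*(-2) = (4*(-5 - 512)**2 - 11)*(-2) = (4*(-517)**2 - 11)*(-2) = (4*267289 - 11)*(-2) = (1069156 - 11)*(-2) = 1069145*(-2) = -2138290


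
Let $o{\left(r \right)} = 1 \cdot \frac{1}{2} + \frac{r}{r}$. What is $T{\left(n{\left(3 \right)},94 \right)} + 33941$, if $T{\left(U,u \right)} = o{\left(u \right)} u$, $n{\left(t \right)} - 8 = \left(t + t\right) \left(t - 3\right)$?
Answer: $34082$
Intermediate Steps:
$n{\left(t \right)} = 8 + 2 t \left(-3 + t\right)$ ($n{\left(t \right)} = 8 + \left(t + t\right) \left(t - 3\right) = 8 + 2 t \left(-3 + t\right)$)
$o{\left(r \right)} = \frac{3}{2}$ ($o{\left(r \right)} = 1 \cdot \frac{1}{2} + 1 = \frac{1}{2} + 1 = \frac{3}{2}$)
$T{\left(U,u \right)} = \frac{3 u}{2}$
$T{\left(n{\left(3 \right)},94 \right)} + 33941 = \frac{3}{2} \cdot 94 + 33941 = 141 + 33941 = 34082$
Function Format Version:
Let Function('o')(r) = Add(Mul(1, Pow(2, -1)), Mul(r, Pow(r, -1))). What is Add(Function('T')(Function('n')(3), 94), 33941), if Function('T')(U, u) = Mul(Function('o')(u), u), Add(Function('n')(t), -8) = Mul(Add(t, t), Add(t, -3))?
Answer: 34082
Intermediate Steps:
Function('n')(t) = Add(8, Mul(2, t, Add(-3, t))) (Function('n')(t) = Add(8, Mul(Add(t, t), Add(t, -3))) = Add(8, Mul(Mul(2, t), Add(-3, t))) = Add(8, Mul(2, t, Add(-3, t))))
Function('o')(r) = Rational(3, 2) (Function('o')(r) = Add(Mul(1, Rational(1, 2)), 1) = Add(Rational(1, 2), 1) = Rational(3, 2))
Function('T')(U, u) = Mul(Rational(3, 2), u)
Add(Function('T')(Function('n')(3), 94), 33941) = Add(Mul(Rational(3, 2), 94), 33941) = Add(141, 33941) = 34082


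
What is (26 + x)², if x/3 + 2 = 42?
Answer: 21316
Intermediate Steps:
x = 120 (x = -6 + 3*42 = -6 + 126 = 120)
(26 + x)² = (26 + 120)² = 146² = 21316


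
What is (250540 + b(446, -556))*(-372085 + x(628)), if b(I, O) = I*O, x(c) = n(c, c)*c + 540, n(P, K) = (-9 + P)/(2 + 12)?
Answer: -6170135236/7 ≈ -8.8145e+8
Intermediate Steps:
n(P, K) = -9/14 + P/14 (n(P, K) = (-9 + P)/14 = (-9 + P)*(1/14) = -9/14 + P/14)
x(c) = 540 + c*(-9/14 + c/14) (x(c) = (-9/14 + c/14)*c + 540 = c*(-9/14 + c/14) + 540 = 540 + c*(-9/14 + c/14))
(250540 + b(446, -556))*(-372085 + x(628)) = (250540 + 446*(-556))*(-372085 + (540 + (1/14)*628*(-9 + 628))) = (250540 - 247976)*(-372085 + (540 + (1/14)*628*619)) = 2564*(-372085 + (540 + 194366/7)) = 2564*(-372085 + 198146/7) = 2564*(-2406449/7) = -6170135236/7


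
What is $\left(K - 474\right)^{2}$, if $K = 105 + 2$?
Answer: $134689$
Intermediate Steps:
$K = 107$
$\left(K - 474\right)^{2} = \left(107 - 474\right)^{2} = \left(-367\right)^{2} = 134689$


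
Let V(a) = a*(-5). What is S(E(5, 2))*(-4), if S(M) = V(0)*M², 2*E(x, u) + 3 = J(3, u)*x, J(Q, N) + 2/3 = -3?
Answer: 0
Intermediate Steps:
J(Q, N) = -11/3 (J(Q, N) = -⅔ - 3 = -11/3)
V(a) = -5*a
E(x, u) = -3/2 - 11*x/6 (E(x, u) = -3/2 + (-11*x/3)/2 = -3/2 - 11*x/6)
S(M) = 0 (S(M) = (-5*0)*M² = 0*M² = 0)
S(E(5, 2))*(-4) = 0*(-4) = 0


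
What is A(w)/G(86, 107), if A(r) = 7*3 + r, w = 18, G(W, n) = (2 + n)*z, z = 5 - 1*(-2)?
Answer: 39/763 ≈ 0.051114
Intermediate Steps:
z = 7 (z = 5 + 2 = 7)
G(W, n) = 14 + 7*n (G(W, n) = (2 + n)*7 = 14 + 7*n)
A(r) = 21 + r
A(w)/G(86, 107) = (21 + 18)/(14 + 7*107) = 39/(14 + 749) = 39/763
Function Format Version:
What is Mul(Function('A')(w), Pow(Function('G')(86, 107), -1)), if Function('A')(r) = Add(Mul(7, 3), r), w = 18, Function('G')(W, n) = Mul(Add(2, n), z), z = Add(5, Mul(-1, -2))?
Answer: Rational(39, 763) ≈ 0.051114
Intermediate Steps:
z = 7 (z = Add(5, 2) = 7)
Function('G')(W, n) = Add(14, Mul(7, n)) (Function('G')(W, n) = Mul(Add(2, n), 7) = Add(14, Mul(7, n)))
Function('A')(r) = Add(21, r)
Mul(Function('A')(w), Pow(Function('G')(86, 107), -1)) = Mul(Add(21, 18), Pow(Add(14, Mul(7, 107)), -1)) = Mul(39, Pow(Add(14, 749), -1)) = Mul(39, Pow(763, -1)) = Mul(39, Rational(1, 763)) = Rational(39, 763)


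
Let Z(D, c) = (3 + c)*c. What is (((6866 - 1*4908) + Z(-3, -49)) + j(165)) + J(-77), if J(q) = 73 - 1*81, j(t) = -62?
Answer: 4142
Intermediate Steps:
Z(D, c) = c*(3 + c)
J(q) = -8 (J(q) = 73 - 81 = -8)
(((6866 - 1*4908) + Z(-3, -49)) + j(165)) + J(-77) = (((6866 - 1*4908) - 49*(3 - 49)) - 62) - 8 = (((6866 - 4908) - 49*(-46)) - 62) - 8 = ((1958 + 2254) - 62) - 8 = (4212 - 62) - 8 = 4150 - 8 = 4142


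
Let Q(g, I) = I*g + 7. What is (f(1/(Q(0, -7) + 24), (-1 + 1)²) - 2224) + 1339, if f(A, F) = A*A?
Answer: -850484/961 ≈ -885.00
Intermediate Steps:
Q(g, I) = 7 + I*g
f(A, F) = A²
(f(1/(Q(0, -7) + 24), (-1 + 1)²) - 2224) + 1339 = ((1/((7 - 7*0) + 24))² - 2224) + 1339 = ((1/((7 + 0) + 24))² - 2224) + 1339 = ((1/(7 + 24))² - 2224) + 1339 = ((1/31)² - 2224) + 1339 = (1/961 - 2224) + 1339 = -2137263/961 + 1339 = -850484/961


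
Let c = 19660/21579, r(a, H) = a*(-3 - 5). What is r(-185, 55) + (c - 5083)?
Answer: -77729477/21579 ≈ -3602.1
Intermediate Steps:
r(a, H) = -8*a (r(a, H) = a*(-8) = -8*a)
c = 19660/21579 (c = 19660*(1/21579) = 19660/21579 ≈ 0.91107)
r(-185, 55) + (c - 5083) = -8*(-185) + (19660/21579 - 5083) = 1480 - 109666397/21579 = -77729477/21579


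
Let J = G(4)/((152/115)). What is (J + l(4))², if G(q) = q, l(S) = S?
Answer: 71289/1444 ≈ 49.369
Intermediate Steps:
J = 115/38 (J = 4/((152/115)) = 4/((152*(1/115))) = 4/(152/115) = 4*(115/152) = 115/38 ≈ 3.0263)
(J + l(4))² = (115/38 + 4)² = (267/38)² = 71289/1444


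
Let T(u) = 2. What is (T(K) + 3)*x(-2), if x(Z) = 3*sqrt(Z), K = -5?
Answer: 15*I*sqrt(2) ≈ 21.213*I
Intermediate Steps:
(T(K) + 3)*x(-2) = (2 + 3)*(3*sqrt(-2)) = 5*(3*(I*sqrt(2))) = 5*(3*I*sqrt(2)) = 15*I*sqrt(2)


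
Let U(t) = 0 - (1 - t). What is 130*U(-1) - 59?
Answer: -319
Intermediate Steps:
U(t) = -1 + t (U(t) = 0 + (-1 + t) = -1 + t)
130*U(-1) - 59 = 130*(-1 - 1) - 59 = 130*(-2) - 59 = -260 - 59 = -319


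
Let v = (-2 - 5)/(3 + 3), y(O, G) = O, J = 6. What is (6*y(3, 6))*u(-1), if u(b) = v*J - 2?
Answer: -162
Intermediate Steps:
v = -7/6 ≈ -1.1667
u(b) = -9 (u(b) = -7/6*6 - 2 = -7 - 2 = -9)
(6*y(3, 6))*u(-1) = (6*3)*(-9) = 18*(-9) = -162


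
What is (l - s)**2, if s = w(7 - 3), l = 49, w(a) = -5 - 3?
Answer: 3249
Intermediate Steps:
w(a) = -8
s = -8
(l - s)**2 = (49 - 1*(-8))**2 = (49 + 8)**2 = 57**2 = 3249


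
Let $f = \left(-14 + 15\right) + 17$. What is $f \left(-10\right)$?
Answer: $-180$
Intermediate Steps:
$f = 18$ ($f = 1 + 17 = 18$)
$f \left(-10\right) = 18 \left(-10\right) = -180$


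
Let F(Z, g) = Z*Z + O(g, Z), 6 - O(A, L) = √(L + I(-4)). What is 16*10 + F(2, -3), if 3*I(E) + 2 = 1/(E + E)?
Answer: 170 - √186/12 ≈ 168.86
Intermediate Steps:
I(E) = -⅔ + 1/(6*E) (I(E) = -⅔ + 1/(3*(E + E)) = -⅔ + 1/(3*((2*E))) = -⅔ + (1/(2*E))/3 = -⅔ + 1/(6*E))
O(A, L) = 6 - √(-17/24 + L) (O(A, L) = 6 - √(L + (⅙)*(1 - 4*(-4))/(-4)) = 6 - √(L + (⅙)*(-¼)*(1 + 16)) = 6 - √(L + (⅙)*(-¼)*17) = 6 - √(L - 17/24) = 6 - √(-17/24 + L))
F(Z, g) = 6 + Z² - √(-102 + 144*Z)/12 (F(Z, g) = Z*Z + (6 - √(-102 + 144*Z)/12) = Z² + (6 - √(-102 + 144*Z)/12) = 6 + Z² - √(-102 + 144*Z)/12)
16*10 + F(2, -3) = 16*10 + (6 + 2² - √(-102 + 144*2)/12) = 160 + (6 + 4 - √(-102 + 288)/12) = 160 + (6 + 4 - √186/12) = 160 + (10 - √186/12) = 170 - √186/12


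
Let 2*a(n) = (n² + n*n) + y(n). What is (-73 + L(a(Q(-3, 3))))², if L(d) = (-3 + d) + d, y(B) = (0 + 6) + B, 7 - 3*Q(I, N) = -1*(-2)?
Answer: 319225/81 ≈ 3941.1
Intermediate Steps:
Q(I, N) = 5/3 (Q(I, N) = 7/3 - (-1)*(-2)/3 = 7/3 - ⅓*2 = 7/3 - ⅔ = 5/3)
y(B) = 6 + B
a(n) = 3 + n² + n/2 (a(n) = ((n² + n*n) + (6 + n))/2 = ((n² + n²) + (6 + n))/2 = (2*n² + (6 + n))/2 = (6 + n + 2*n²)/2 = 3 + n² + n/2)
L(d) = -3 + 2*d
(-73 + L(a(Q(-3, 3))))² = (-73 + (-3 + 2*(3 + (5/3)² + (½)*(5/3))))² = (-73 + (-3 + 2*(3 + 25/9 + ⅚)))² = (-73 + (-3 + 2*(119/18)))² = (-73 + (-3 + 119/9))² = (-73 + 92/9)² = (-565/9)² = 319225/81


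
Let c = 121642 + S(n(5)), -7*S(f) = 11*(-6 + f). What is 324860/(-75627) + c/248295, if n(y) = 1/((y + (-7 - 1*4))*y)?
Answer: -1667422800167/438148805850 ≈ -3.8056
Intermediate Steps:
n(y) = 1/(y*(-11 + y)) (n(y) = 1/((y + (-7 - 4))*y) = 1/((y - 11)*y) = 1/((-11 + y)*y) = 1/(y*(-11 + y)))
S(f) = 66/7 - 11*f/7 (S(f) = -11*(-6 + f)/7 = -(-66 + 11*f)/7 = 66/7 - 11*f/7)
c = 25546811/210 (c = 121642 + (66/7 - 11/(7*5*(-11 + 5))) = 121642 + (66/7 - 11/(35*(-6))) = 121642 + (66/7 - 11*(-1)/(35*6)) = 121642 + (66/7 - 11/7*(-1/30)) = 121642 + (66/7 + 11/210) = 121642 + 1991/210 = 25546811/210 ≈ 1.2165e+5)
324860/(-75627) + c/248295 = 324860/(-75627) + (25546811/210)/248295 = 324860*(-1/75627) + (25546811/210)*(1/248295) = -324860/75627 + 25546811/52141950 = -1667422800167/438148805850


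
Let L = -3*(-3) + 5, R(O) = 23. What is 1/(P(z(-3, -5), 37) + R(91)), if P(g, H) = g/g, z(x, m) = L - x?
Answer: 1/24 ≈ 0.041667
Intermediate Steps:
L = 14 (L = 9 + 5 = 14)
z(x, m) = 14 - x
P(g, H) = 1
1/(P(z(-3, -5), 37) + R(91)) = 1/(1 + 23) = 1/24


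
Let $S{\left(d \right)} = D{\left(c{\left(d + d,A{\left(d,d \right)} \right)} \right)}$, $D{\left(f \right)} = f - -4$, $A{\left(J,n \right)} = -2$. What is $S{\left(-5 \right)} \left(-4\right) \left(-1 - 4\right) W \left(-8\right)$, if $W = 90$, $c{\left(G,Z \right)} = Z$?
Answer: $-28800$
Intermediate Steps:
$D{\left(f \right)} = 4 + f$ ($D{\left(f \right)} = f + 4 = 4 + f$)
$S{\left(d \right)} = 2$ ($S{\left(d \right)} = 4 - 2 = 2$)
$S{\left(-5 \right)} \left(-4\right) \left(-1 - 4\right) W \left(-8\right) = 2 \left(-4\right) \left(-1 - 4\right) 90 \left(-8\right) = - 8 \left(-1 - 4\right) 90 \left(-8\right) = \left(-8\right) \left(-5\right) 90 \left(-8\right) = 40 \cdot 90 \left(-8\right) = 3600 \left(-8\right) = -28800$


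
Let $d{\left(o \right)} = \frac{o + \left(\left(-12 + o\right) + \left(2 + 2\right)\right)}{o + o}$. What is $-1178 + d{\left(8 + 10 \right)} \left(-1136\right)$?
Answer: $- \frac{18554}{9} \approx -2061.6$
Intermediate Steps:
$d{\left(o \right)} = \frac{-8 + 2 o}{2 o}$ ($d{\left(o \right)} = \frac{o + \left(\left(-12 + o\right) + 4\right)}{2 o} = \left(o + \left(-8 + o\right)\right) \frac{1}{2 o} = \left(-8 + 2 o\right) \frac{1}{2 o} = \frac{-8 + 2 o}{2 o}$)
$-1178 + d{\left(8 + 10 \right)} \left(-1136\right) = -1178 + \frac{-4 + \left(8 + 10\right)}{8 + 10} \left(-1136\right) = -1178 + \frac{-4 + 18}{18} \left(-1136\right) = -1178 + \frac{1}{18} \cdot 14 \left(-1136\right) = -1178 + \frac{7}{9} \left(-1136\right) = -1178 - \frac{7952}{9} = - \frac{18554}{9}$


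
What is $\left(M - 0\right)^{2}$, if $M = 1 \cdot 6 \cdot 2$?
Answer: $144$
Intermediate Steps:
$M = 12$ ($M = 6 \cdot 2 = 12$)
$\left(M - 0\right)^{2} = \left(12 - 0\right)^{2} = \left(12 + 0\right)^{2} = 12^{2} = 144$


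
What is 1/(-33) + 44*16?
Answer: 23231/33 ≈ 703.97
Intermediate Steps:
1/(-33) + 44*16 = -1/33 + 704 = 23231/33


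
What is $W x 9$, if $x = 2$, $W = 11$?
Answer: $198$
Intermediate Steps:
$W x 9 = 11 \cdot 2 \cdot 9 = 22 \cdot 9 = 198$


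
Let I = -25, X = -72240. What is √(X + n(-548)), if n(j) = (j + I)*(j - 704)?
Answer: 6*√17921 ≈ 803.22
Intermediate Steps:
n(j) = (-704 + j)*(-25 + j) (n(j) = (j - 25)*(j - 704) = (-25 + j)*(-704 + j) = (-704 + j)*(-25 + j))
√(X + n(-548)) = √(-72240 + (17600 + (-548)² - 729*(-548))) = √(-72240 + (17600 + 300304 + 399492)) = √(-72240 + 717396) = √645156 = 6*√17921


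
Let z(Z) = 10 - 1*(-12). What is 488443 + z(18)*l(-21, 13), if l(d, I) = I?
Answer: 488729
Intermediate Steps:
z(Z) = 22 (z(Z) = 10 + 12 = 22)
488443 + z(18)*l(-21, 13) = 488443 + 22*13 = 488443 + 286 = 488729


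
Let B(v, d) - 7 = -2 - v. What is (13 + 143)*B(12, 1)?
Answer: -1092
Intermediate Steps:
B(v, d) = 5 - v (B(v, d) = 7 + (-2 - v) = 5 - v)
(13 + 143)*B(12, 1) = (13 + 143)*(5 - 1*12) = 156*(5 - 12) = 156*(-7) = -1092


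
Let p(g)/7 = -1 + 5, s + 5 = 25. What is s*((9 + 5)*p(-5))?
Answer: 7840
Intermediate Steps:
s = 20 (s = -5 + 25 = 20)
p(g) = 28 (p(g) = 7*(-1 + 5) = 7*4 = 28)
s*((9 + 5)*p(-5)) = 20*((9 + 5)*28) = 20*(14*28) = 20*392 = 7840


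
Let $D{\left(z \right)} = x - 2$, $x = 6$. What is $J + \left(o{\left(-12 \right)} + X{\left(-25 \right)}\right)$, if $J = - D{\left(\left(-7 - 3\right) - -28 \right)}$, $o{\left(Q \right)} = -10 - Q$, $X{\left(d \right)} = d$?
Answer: $-27$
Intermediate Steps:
$D{\left(z \right)} = 4$ ($D{\left(z \right)} = 6 - 2 = 4$)
$J = -4$ ($J = \left(-1\right) 4 = -4$)
$J + \left(o{\left(-12 \right)} + X{\left(-25 \right)}\right) = -4 - 23 = -27$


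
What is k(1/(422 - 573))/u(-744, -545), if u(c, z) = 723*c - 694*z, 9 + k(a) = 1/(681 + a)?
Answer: 925319/16420100060 ≈ 5.6353e-5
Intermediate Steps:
k(a) = -9 + 1/(681 + a)
u(c, z) = -694*z + 723*c
k(1/(422 - 573))/u(-744, -545) = ((-6128 - 9/(422 - 573))/(681 + 1/(422 - 573)))/(-694*(-545) + 723*(-744)) = ((-6128 - 9/(-151))/(681 + 1/(-151)))/(378230 - 537912) = ((-6128 - 9*(-1/151))/(681 - 1/151))/(-159682) = ((-6128 + 9/151)/(102830/151))*(-1/159682) = ((151/102830)*(-925319/151))*(-1/159682) = -925319/102830*(-1/159682) = 925319/16420100060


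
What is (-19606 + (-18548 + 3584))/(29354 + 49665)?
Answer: -34570/79019 ≈ -0.43749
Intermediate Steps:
(-19606 + (-18548 + 3584))/(29354 + 49665) = (-19606 - 14964)/79019 = -34570*1/79019 = -34570/79019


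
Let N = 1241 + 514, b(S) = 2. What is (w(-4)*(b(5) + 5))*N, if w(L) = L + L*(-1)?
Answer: 0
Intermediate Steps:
w(L) = 0 (w(L) = L - L = 0)
N = 1755
(w(-4)*(b(5) + 5))*N = (0*(2 + 5))*1755 = (0*7)*1755 = 0*1755 = 0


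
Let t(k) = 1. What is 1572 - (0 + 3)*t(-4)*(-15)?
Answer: 1617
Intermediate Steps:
1572 - (0 + 3)*t(-4)*(-15) = 1572 - (0 + 3)*1*(-15) = 1572 - 3*1*(-15) = 1572 - 3*(-15) = 1572 - 1*(-45) = 1572 + 45 = 1617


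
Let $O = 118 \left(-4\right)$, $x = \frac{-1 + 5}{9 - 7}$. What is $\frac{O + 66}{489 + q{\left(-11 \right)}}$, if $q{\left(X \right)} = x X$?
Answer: $- \frac{406}{467} \approx -0.86938$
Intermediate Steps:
$x = 2$ ($x = \frac{4}{2} = 4 \cdot \frac{1}{2} = 2$)
$O = -472$
$q{\left(X \right)} = 2 X$
$\frac{O + 66}{489 + q{\left(-11 \right)}} = \frac{-472 + 66}{489 + 2 \left(-11\right)} = - \frac{406}{489 - 22} = - \frac{406}{467}$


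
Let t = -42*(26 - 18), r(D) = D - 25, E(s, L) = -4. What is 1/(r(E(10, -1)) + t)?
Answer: -1/365 ≈ -0.0027397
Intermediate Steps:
r(D) = -25 + D
t = -336 (t = -42*8 = -336)
1/(r(E(10, -1)) + t) = 1/((-25 - 4) - 336) = 1/(-29 - 336) = 1/(-365) = -1/365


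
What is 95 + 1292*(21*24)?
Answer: 651263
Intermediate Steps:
95 + 1292*(21*24) = 95 + 1292*504 = 95 + 651168 = 651263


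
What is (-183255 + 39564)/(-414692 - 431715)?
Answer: 143691/846407 ≈ 0.16977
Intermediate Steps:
(-183255 + 39564)/(-414692 - 431715) = -143691/(-846407) = -143691*(-1/846407) = 143691/846407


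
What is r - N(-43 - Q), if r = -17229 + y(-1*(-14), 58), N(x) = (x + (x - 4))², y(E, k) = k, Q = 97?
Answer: -97827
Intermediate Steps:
N(x) = (-4 + 2*x)² (N(x) = (x + (-4 + x))² = (-4 + 2*x)²)
r = -17171 (r = -17229 + 58 = -17171)
r - N(-43 - Q) = -17171 - 4*(-2 + (-43 - 1*97))² = -17171 - 4*(-2 + (-43 - 97))² = -17171 - 4*(-2 - 140)² = -17171 - 4*(-142)² = -17171 - 4*20164 = -17171 - 1*80656 = -17171 - 80656 = -97827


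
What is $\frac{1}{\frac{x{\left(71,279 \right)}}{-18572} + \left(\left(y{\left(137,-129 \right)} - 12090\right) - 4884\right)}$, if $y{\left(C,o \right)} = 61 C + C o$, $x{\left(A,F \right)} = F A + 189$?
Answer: $- \frac{9286}{244138939} \approx -3.8036 \cdot 10^{-5}$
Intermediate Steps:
$x{\left(A,F \right)} = 189 + A F$ ($x{\left(A,F \right)} = A F + 189 = 189 + A F$)
$\frac{1}{\frac{x{\left(71,279 \right)}}{-18572} + \left(\left(y{\left(137,-129 \right)} - 12090\right) - 4884\right)} = \frac{1}{\frac{189 + 71 \cdot 279}{-18572} - \left(16974 - 137 \left(61 - 129\right)\right)} = \frac{1}{\left(189 + 19809\right) \left(- \frac{1}{18572}\right) + \left(\left(137 \left(-68\right) - 12090\right) - 4884\right)} = \frac{1}{19998 \left(- \frac{1}{18572}\right) - 26290} = \frac{1}{- \frac{9999}{9286} - 26290} = \frac{1}{- \frac{244138939}{9286}} = - \frac{9286}{244138939}$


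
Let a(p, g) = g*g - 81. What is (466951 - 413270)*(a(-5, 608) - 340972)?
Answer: 1535867091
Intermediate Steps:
a(p, g) = -81 + g² (a(p, g) = g² - 81 = -81 + g²)
(466951 - 413270)*(a(-5, 608) - 340972) = (466951 - 413270)*((-81 + 608²) - 340972) = 53681*((-81 + 369664) - 340972) = 53681*(369583 - 340972) = 53681*28611 = 1535867091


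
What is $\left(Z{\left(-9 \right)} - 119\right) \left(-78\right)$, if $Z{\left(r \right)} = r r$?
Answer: $2964$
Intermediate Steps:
$Z{\left(r \right)} = r^{2}$
$\left(Z{\left(-9 \right)} - 119\right) \left(-78\right) = \left(\left(-9\right)^{2} - 119\right) \left(-78\right) = \left(81 - 119\right) \left(-78\right) = \left(-38\right) \left(-78\right) = 2964$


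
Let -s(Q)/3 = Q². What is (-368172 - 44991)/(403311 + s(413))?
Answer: 45907/12044 ≈ 3.8116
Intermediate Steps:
s(Q) = -3*Q²
(-368172 - 44991)/(403311 + s(413)) = (-368172 - 44991)/(403311 - 3*413²) = -413163/(403311 - 3*170569) = -413163/(403311 - 511707) = -413163/(-108396) = -413163*(-1/108396) = 45907/12044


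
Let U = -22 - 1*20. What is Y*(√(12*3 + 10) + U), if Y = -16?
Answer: 672 - 16*√46 ≈ 563.48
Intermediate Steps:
U = -42 (U = -22 - 20 = -42)
Y*(√(12*3 + 10) + U) = -16*(√(12*3 + 10) - 42) = -16*(√(36 + 10) - 42) = -16*(√46 - 42) = -16*(-42 + √46) = 672 - 16*√46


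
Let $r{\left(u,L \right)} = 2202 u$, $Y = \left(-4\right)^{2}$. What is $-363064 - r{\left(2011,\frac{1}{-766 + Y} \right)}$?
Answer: $-4791286$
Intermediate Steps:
$Y = 16$
$-363064 - r{\left(2011,\frac{1}{-766 + Y} \right)} = -363064 - 2202 \cdot 2011 = -363064 - 4428222 = -4791286$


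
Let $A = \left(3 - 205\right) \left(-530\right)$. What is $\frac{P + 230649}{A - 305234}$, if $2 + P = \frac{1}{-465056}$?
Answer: $- \frac{107263771231}{92162007744} \approx -1.1639$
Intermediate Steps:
$P = - \frac{930113}{465056}$ ($P = -2 + \frac{1}{-465056} = -2 - \frac{1}{465056} = - \frac{930113}{465056} \approx -2.0$)
$A = 107060$ ($A = \left(3 - 205\right) \left(-530\right) = \left(-202\right) \left(-530\right) = 107060$)
$\frac{P + 230649}{A - 305234} = \frac{- \frac{930113}{465056} + 230649}{107060 - 305234} = \frac{107263771231}{465056 \left(-198174\right)} = \frac{107263771231}{465056} \left(- \frac{1}{198174}\right) = - \frac{107263771231}{92162007744}$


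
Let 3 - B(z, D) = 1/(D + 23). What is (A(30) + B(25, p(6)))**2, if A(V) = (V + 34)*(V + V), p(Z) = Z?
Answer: 12420210916/841 ≈ 1.4768e+7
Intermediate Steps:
B(z, D) = 3 - 1/(23 + D) (B(z, D) = 3 - 1/(D + 23) = 3 - 1/(23 + D))
A(V) = 2*V*(34 + V) (A(V) = (34 + V)*(2*V) = 2*V*(34 + V))
(A(30) + B(25, p(6)))**2 = (2*30*(34 + 30) + (68 + 3*6)/(23 + 6))**2 = (2*30*64 + (68 + 18)/29)**2 = (3840 + (1/29)*86)**2 = (3840 + 86/29)**2 = (111446/29)**2 = 12420210916/841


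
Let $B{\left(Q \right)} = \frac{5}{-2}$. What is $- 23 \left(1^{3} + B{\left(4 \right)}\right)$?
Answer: $\frac{69}{2} \approx 34.5$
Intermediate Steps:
$B{\left(Q \right)} = - \frac{5}{2}$ ($B{\left(Q \right)} = 5 \left(- \frac{1}{2}\right) = - \frac{5}{2}$)
$- 23 \left(1^{3} + B{\left(4 \right)}\right) = - 23 \left(1^{3} - \frac{5}{2}\right) = - 23 \left(1 - \frac{5}{2}\right) = \left(-23\right) \left(- \frac{3}{2}\right) = \frac{69}{2}$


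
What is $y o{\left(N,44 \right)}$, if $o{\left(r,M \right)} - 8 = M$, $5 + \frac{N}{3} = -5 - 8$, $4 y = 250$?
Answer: $3250$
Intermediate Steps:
$y = \frac{125}{2}$ ($y = \frac{1}{4} \cdot 250 = \frac{125}{2} \approx 62.5$)
$N = -54$ ($N = -15 + 3 \left(-5 - 8\right) = -15 + 3 \left(-13\right) = -15 - 39 = -54$)
$o{\left(r,M \right)} = 8 + M$
$y o{\left(N,44 \right)} = \frac{125 \left(8 + 44\right)}{2} = \frac{125}{2} \cdot 52 = 3250$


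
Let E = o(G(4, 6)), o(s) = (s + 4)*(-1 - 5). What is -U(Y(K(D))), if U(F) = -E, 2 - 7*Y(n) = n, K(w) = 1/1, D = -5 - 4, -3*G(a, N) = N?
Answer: -12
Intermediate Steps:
G(a, N) = -N/3
D = -9
K(w) = 1
o(s) = -24 - 6*s (o(s) = (4 + s)*(-6) = -24 - 6*s)
E = -12 (E = -24 - (-2)*6 = -24 - 6*(-2) = -24 + 12 = -12)
Y(n) = 2/7 - n/7
U(F) = 12 (U(F) = -1*(-12) = 12)
-U(Y(K(D))) = -1*12 = -12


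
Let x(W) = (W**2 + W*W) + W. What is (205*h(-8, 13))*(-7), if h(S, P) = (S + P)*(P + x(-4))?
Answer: -294175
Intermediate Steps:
x(W) = W + 2*W**2 (x(W) = (W**2 + W**2) + W = 2*W**2 + W = W + 2*W**2)
h(S, P) = (28 + P)*(P + S) (h(S, P) = (S + P)*(P - 4*(1 + 2*(-4))) = (P + S)*(P - 4*(1 - 8)) = (P + S)*(P - 4*(-7)) = (P + S)*(P + 28) = (P + S)*(28 + P) = (28 + P)*(P + S))
(205*h(-8, 13))*(-7) = (205*(13**2 + 28*13 + 28*(-8) + 13*(-8)))*(-7) = (205*(169 + 364 - 224 - 104))*(-7) = (205*205)*(-7) = 42025*(-7) = -294175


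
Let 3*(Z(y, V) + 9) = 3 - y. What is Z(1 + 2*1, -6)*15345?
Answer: -138105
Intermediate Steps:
Z(y, V) = -8 - y/3 (Z(y, V) = -9 + (3 - y)/3 = -9 + (1 - y/3) = -8 - y/3)
Z(1 + 2*1, -6)*15345 = (-8 - (1 + 2*1)/3)*15345 = (-8 - (1 + 2)/3)*15345 = (-8 - ⅓*3)*15345 = (-8 - 1)*15345 = -9*15345 = -138105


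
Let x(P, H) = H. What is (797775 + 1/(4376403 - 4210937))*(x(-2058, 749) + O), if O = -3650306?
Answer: -481758451196449107/165466 ≈ -2.9115e+12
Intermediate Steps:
(797775 + 1/(4376403 - 4210937))*(x(-2058, 749) + O) = (797775 + 1/(4376403 - 4210937))*(749 - 3650306) = (797775 + 1/165466)*(-3649557) = (132004638151/165466)*(-3649557) = -481758451196449107/165466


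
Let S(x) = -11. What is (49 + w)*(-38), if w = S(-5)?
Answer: -1444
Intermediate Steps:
w = -11
(49 + w)*(-38) = (49 - 11)*(-38) = 38*(-38) = -1444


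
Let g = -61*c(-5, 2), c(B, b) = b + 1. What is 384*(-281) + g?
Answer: -108087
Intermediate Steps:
c(B, b) = 1 + b
g = -183 (g = -61*(1 + 2) = -61*3 = -183)
384*(-281) + g = 384*(-281) - 183 = -107904 - 183 = -108087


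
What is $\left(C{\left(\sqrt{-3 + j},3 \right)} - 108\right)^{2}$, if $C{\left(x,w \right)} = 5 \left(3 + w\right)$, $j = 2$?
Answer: $6084$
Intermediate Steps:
$C{\left(x,w \right)} = 15 + 5 w$
$\left(C{\left(\sqrt{-3 + j},3 \right)} - 108\right)^{2} = \left(\left(15 + 5 \cdot 3\right) - 108\right)^{2} = \left(\left(15 + 15\right) - 108\right)^{2} = \left(30 - 108\right)^{2} = \left(-78\right)^{2} = 6084$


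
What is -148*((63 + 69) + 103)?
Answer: -34780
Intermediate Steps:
-148*((63 + 69) + 103) = -148*(132 + 103) = -148*235 = -34780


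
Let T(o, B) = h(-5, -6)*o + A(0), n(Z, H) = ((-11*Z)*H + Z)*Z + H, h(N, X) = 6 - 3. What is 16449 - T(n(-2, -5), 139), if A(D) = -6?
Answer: 15798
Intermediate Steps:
h(N, X) = 3
n(Z, H) = H + Z*(Z - 11*H*Z) (n(Z, H) = (-11*H*Z + Z)*Z + H = (Z - 11*H*Z)*Z + H = Z*(Z - 11*H*Z) + H = H + Z*(Z - 11*H*Z))
T(o, B) = -6 + 3*o (T(o, B) = 3*o - 6 = -6 + 3*o)
16449 - T(n(-2, -5), 139) = 16449 - (-6 + 3*(-5 + (-2)**2 - 11*(-5)*(-2)**2)) = 16449 - (-6 + 3*(-5 + 4 - 11*(-5)*4)) = 16449 - (-6 + 3*(-5 + 4 + 220)) = 16449 - (-6 + 3*219) = 16449 - (-6 + 657) = 16449 - 1*651 = 16449 - 651 = 15798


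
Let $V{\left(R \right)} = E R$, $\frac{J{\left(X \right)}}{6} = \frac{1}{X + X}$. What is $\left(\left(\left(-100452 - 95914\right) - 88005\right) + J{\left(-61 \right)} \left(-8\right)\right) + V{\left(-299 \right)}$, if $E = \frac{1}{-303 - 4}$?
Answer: $- \frac{5325390110}{18727} \approx -2.8437 \cdot 10^{5}$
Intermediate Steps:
$J{\left(X \right)} = \frac{3}{X}$ ($J{\left(X \right)} = \frac{6}{X + X} = \frac{6}{2 X} = 6 \frac{1}{2 X} = \frac{3}{X}$)
$E = - \frac{1}{307}$ ($E = \frac{1}{-307} = - \frac{1}{307} \approx -0.0032573$)
$V{\left(R \right)} = - \frac{R}{307}$
$\left(\left(\left(-100452 - 95914\right) - 88005\right) + J{\left(-61 \right)} \left(-8\right)\right) + V{\left(-299 \right)} = \left(\left(\left(-100452 - 95914\right) - 88005\right) + \frac{3}{-61} \left(-8\right)\right) - - \frac{299}{307} = \left(\left(-196366 - 88005\right) + 3 \left(- \frac{1}{61}\right) \left(-8\right)\right) + \frac{299}{307} = \left(-284371 - - \frac{24}{61}\right) + \frac{299}{307} = \left(-284371 + \frac{24}{61}\right) + \frac{299}{307} = - \frac{17346607}{61} + \frac{299}{307} = - \frac{5325390110}{18727}$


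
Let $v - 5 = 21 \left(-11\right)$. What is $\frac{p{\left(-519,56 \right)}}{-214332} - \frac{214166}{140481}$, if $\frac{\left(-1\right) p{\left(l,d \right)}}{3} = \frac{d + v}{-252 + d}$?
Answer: $- \frac{1499473878107}{983579407272} \approx -1.5245$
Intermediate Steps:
$v = -226$ ($v = 5 + 21 \left(-11\right) = 5 - 231 = -226$)
$p{\left(l,d \right)} = - \frac{3 \left(-226 + d\right)}{-252 + d}$ ($p{\left(l,d \right)} = - 3 \frac{d - 226}{-252 + d} = - 3 \frac{-226 + d}{-252 + d} = - \frac{3 \left(-226 + d\right)}{-252 + d}$)
$\frac{p{\left(-519,56 \right)}}{-214332} - \frac{214166}{140481} = \frac{3 \frac{1}{-252 + 56} \left(226 - 56\right)}{-214332} - \frac{214166}{140481} = \frac{3 \left(226 - 56\right)}{-196} \left(- \frac{1}{214332}\right) - \frac{214166}{140481} = 3 \left(- \frac{1}{196}\right) 170 \left(- \frac{1}{214332}\right) - \frac{214166}{140481} = \left(- \frac{255}{98}\right) \left(- \frac{1}{214332}\right) - \frac{214166}{140481} = \frac{85}{7001512} - \frac{214166}{140481} = - \frac{1499473878107}{983579407272}$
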